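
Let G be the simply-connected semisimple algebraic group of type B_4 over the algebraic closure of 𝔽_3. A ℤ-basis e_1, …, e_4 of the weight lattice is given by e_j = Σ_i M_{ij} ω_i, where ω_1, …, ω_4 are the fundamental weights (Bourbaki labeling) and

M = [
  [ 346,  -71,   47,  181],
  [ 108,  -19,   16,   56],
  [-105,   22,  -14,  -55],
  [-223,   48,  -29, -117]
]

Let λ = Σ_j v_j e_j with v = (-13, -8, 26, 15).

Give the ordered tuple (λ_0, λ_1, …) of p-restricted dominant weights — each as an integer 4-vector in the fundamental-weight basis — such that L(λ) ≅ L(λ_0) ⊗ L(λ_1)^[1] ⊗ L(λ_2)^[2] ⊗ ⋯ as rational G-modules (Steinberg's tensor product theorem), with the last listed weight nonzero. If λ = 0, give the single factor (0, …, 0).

Compute c_i = Σ_j M_{ij} v_j with v = (-13, -8, 26, 15):
  c_1 = 346*-13 + -71*-8 + 47*26 + 181*15 = 7
  c_2 = 108*-13 + -19*-8 + 16*26 + 56*15 = 4
  c_3 = -105*-13 + 22*-8 + -14*26 + -55*15 = 0
  c_4 = -223*-13 + 48*-8 + -29*26 + -117*15 = 6
Writing each c_i in base p = 3:
  c_1 = 7 = 1·3^0 + 2·3^1
  c_2 = 4 = 1·3^0 + 1·3^1
  c_3 = 0
  c_4 = 6 = 0·3^0 + 2·3^1
Factor λ_0 = (1, 1, 0, 0)
Factor λ_1 = (2, 1, 0, 2)

((1, 1, 0, 0), (2, 1, 0, 2))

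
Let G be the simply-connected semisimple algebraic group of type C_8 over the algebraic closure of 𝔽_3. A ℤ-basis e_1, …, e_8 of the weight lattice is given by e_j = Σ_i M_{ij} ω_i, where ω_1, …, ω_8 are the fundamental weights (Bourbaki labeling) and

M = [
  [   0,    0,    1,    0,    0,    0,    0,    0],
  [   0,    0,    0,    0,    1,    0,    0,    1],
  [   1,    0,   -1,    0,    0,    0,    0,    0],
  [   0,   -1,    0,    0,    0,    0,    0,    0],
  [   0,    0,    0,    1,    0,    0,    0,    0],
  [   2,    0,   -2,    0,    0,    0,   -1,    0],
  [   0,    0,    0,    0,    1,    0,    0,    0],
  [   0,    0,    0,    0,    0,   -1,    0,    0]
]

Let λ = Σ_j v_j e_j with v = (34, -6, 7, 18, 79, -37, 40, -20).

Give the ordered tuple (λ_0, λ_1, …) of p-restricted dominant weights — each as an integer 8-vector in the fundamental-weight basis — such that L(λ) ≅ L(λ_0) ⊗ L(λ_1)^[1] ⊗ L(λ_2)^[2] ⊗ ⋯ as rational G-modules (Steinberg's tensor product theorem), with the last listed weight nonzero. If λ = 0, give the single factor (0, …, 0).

((1, 2, 0, 0, 0, 2, 1, 1), (2, 1, 0, 2, 0, 1, 2, 0), (0, 0, 0, 0, 2, 1, 2, 1), (0, 2, 1, 0, 0, 0, 2, 1))

Converting to the ω-basis (c_i = row i of M dotted with v = (34, -6, 7, 18, 79, -37, 40, -20)):
  c_1 = (0)·(34) + (0)·(-6) + (1)·(7) + (0)·(18) + (0)·(79) + (0)·(-37) + (0)·(40) + (0)·(-20) = 7
  c_2 = (0)·(34) + (0)·(-6) + (0)·(7) + (0)·(18) + (1)·(79) + (0)·(-37) + (0)·(40) + (1)·(-20) = 59
  c_3 = (1)·(34) + (0)·(-6) + (-1)·(7) + (0)·(18) + (0)·(79) + (0)·(-37) + (0)·(40) + (0)·(-20) = 27
  c_4 = (0)·(34) + (-1)·(-6) + (0)·(7) + (0)·(18) + (0)·(79) + (0)·(-37) + (0)·(40) + (0)·(-20) = 6
  c_5 = (0)·(34) + (0)·(-6) + (0)·(7) + (1)·(18) + (0)·(79) + (0)·(-37) + (0)·(40) + (0)·(-20) = 18
  c_6 = (2)·(34) + (0)·(-6) + (-2)·(7) + (0)·(18) + (0)·(79) + (0)·(-37) + (-1)·(40) + (0)·(-20) = 14
  c_7 = (0)·(34) + (0)·(-6) + (0)·(7) + (0)·(18) + (1)·(79) + (0)·(-37) + (0)·(40) + (0)·(-20) = 79
  c_8 = (0)·(34) + (0)·(-6) + (0)·(7) + (0)·(18) + (0)·(79) + (-1)·(-37) + (0)·(40) + (0)·(-20) = 37
Base-3 expansion of each c_i:
  c_1 = 7 = 1·3^0 + 2·3^1
  c_2 = 59 = 2·3^0 + 1·3^1 + 0·3^2 + 2·3^3
  c_3 = 27 = 0·3^0 + 0·3^1 + 0·3^2 + 1·3^3
  c_4 = 6 = 0·3^0 + 2·3^1
  c_5 = 18 = 0·3^0 + 0·3^1 + 2·3^2
  c_6 = 14 = 2·3^0 + 1·3^1 + 1·3^2
  c_7 = 79 = 1·3^0 + 2·3^1 + 2·3^2 + 2·3^3
  c_8 = 37 = 1·3^0 + 0·3^1 + 1·3^2 + 1·3^3
λ_0 = (1, 2, 0, 0, 0, 2, 1, 1)
λ_1 = (2, 1, 0, 2, 0, 1, 2, 0)
λ_2 = (0, 0, 0, 0, 2, 1, 2, 1)
λ_3 = (0, 2, 1, 0, 0, 0, 2, 1)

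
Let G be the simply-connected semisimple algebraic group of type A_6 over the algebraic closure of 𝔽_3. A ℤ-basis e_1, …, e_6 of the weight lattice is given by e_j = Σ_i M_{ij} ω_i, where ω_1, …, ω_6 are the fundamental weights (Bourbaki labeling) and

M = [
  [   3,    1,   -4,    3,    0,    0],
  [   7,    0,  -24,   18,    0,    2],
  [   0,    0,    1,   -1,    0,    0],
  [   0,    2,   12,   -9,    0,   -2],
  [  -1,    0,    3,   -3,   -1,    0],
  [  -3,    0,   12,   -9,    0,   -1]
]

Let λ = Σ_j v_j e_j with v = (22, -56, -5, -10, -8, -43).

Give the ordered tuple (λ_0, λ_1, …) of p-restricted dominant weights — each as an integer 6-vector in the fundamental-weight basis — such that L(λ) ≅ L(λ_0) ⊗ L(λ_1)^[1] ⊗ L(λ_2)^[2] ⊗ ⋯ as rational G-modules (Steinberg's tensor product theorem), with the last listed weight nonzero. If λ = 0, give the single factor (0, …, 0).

((0, 2, 2, 1, 1, 1), (0, 2, 1, 1, 0, 2))

In the fundamental-weight basis, λ has coordinates c = M·v (v = (22, -56, -5, -10, -8, -43)):
  c_1 = 3*22 + 1*-56 + -4*-5 + 3*-10 + 0*-8 + 0*-43 = 0
  c_2 = 7*22 + 0*-56 + -24*-5 + 18*-10 + 0*-8 + 2*-43 = 8
  c_3 = 0*22 + 0*-56 + 1*-5 + -1*-10 + 0*-8 + 0*-43 = 5
  c_4 = 0*22 + 2*-56 + 12*-5 + -9*-10 + 0*-8 + -2*-43 = 4
  c_5 = -1*22 + 0*-56 + 3*-5 + -3*-10 + -1*-8 + 0*-43 = 1
  c_6 = -3*22 + 0*-56 + 12*-5 + -9*-10 + 0*-8 + -1*-43 = 7
p = 3; digits c_i = Σ_j d_{ij}·3^j, 0 ≤ d_{ij} < 3:
  c_1 = 0
  c_2 = 8 = 2·3^0 + 2·3^1
  c_3 = 5 = 2·3^0 + 1·3^1
  c_4 = 4 = 1·3^0 + 1·3^1
  c_5 = 1 = 1·3^0
  c_6 = 7 = 1·3^0 + 2·3^1
Factor λ_0 = (0, 2, 2, 1, 1, 1)
Factor λ_1 = (0, 2, 1, 1, 0, 2)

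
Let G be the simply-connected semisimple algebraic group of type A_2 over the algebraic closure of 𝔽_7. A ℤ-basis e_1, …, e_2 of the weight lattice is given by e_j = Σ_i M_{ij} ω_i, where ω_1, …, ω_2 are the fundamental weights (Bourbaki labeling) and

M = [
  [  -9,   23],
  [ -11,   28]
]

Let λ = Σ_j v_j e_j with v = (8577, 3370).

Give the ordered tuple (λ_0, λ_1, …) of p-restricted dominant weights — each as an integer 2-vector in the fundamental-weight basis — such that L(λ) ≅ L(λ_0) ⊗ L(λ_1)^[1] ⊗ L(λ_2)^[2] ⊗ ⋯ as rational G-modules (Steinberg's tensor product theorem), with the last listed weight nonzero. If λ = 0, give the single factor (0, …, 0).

((2, 6), (3, 1), (6, 0))

Compute c_i = Σ_j M_{ij} v_j with v = (8577, 3370):
  c_1 = -9*8577 + 23*3370 = 317
  c_2 = -11*8577 + 28*3370 = 13
Base-7 expansion of each c_i:
  c_1 = 317 = 2·7^0 + 3·7^1 + 6·7^2
  c_2 = 13 = 6·7^0 + 1·7^1
λ_0 = (2, 6)
λ_1 = (3, 1)
λ_2 = (6, 0)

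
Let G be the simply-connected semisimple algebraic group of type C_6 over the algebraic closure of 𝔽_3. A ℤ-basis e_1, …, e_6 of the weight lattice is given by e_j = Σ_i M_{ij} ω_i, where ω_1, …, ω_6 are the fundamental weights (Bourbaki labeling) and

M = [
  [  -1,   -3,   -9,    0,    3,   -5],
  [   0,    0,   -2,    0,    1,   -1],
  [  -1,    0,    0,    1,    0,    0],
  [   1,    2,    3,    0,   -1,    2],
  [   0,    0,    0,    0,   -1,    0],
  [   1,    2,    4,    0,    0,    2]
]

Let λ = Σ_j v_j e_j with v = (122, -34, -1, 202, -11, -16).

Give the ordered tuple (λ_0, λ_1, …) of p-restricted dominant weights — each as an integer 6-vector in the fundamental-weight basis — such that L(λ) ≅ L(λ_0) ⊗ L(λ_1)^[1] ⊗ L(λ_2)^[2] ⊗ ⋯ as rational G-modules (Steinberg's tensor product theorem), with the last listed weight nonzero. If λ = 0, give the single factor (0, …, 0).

Change of basis e → ω: c = M·v where v = (122, -34, -1, 202, -11, -16):
  c_1 = -1*122 + -3*-34 + -9*-1 + 0*202 + 3*-11 + -5*-16 = 36
  c_2 = 0*122 + 0*-34 + -2*-1 + 0*202 + 1*-11 + -1*-16 = 7
  c_3 = -1*122 + 0*-34 + 0*-1 + 1*202 + 0*-11 + 0*-16 = 80
  c_4 = 1*122 + 2*-34 + 3*-1 + 0*202 + -1*-11 + 2*-16 = 30
  c_5 = 0*122 + 0*-34 + 0*-1 + 0*202 + -1*-11 + 0*-16 = 11
  c_6 = 1*122 + 2*-34 + 4*-1 + 0*202 + 0*-11 + 2*-16 = 18
Expand coordinatewise in base 3:
  c_1 = 36 = 0·3^0 + 0·3^1 + 1·3^2 + 1·3^3
  c_2 = 7 = 1·3^0 + 2·3^1
  c_3 = 80 = 2·3^0 + 2·3^1 + 2·3^2 + 2·3^3
  c_4 = 30 = 0·3^0 + 1·3^1 + 0·3^2 + 1·3^3
  c_5 = 11 = 2·3^0 + 0·3^1 + 1·3^2
  c_6 = 18 = 0·3^0 + 0·3^1 + 2·3^2
Factor λ_0 = (0, 1, 2, 0, 2, 0)
Factor λ_1 = (0, 2, 2, 1, 0, 0)
Factor λ_2 = (1, 0, 2, 0, 1, 2)
Factor λ_3 = (1, 0, 2, 1, 0, 0)

((0, 1, 2, 0, 2, 0), (0, 2, 2, 1, 0, 0), (1, 0, 2, 0, 1, 2), (1, 0, 2, 1, 0, 0))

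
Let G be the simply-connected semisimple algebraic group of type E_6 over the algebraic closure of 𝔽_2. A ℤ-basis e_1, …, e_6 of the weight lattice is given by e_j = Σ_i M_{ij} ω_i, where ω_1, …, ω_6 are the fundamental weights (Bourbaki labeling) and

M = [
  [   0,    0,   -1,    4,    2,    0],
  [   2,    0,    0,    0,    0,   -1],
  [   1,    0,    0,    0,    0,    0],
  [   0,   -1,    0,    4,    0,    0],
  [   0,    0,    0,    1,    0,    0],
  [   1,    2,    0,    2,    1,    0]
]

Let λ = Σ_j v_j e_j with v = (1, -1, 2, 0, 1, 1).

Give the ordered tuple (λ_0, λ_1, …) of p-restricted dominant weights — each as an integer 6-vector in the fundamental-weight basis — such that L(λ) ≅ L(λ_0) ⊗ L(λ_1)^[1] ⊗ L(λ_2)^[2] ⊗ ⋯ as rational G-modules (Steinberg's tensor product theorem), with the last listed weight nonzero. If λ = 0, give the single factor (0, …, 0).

((0, 1, 1, 1, 0, 0),)

In the fundamental-weight basis, λ has coordinates c = M·v (v = (1, -1, 2, 0, 1, 1)):
  c_1 = 0*1 + 0*-1 + -1*2 + 4*0 + 2*1 + 0*1 = 0
  c_2 = 2*1 + 0*-1 + 0*2 + 0*0 + 0*1 + -1*1 = 1
  c_3 = 1*1 + 0*-1 + 0*2 + 0*0 + 0*1 + 0*1 = 1
  c_4 = 0*1 + -1*-1 + 0*2 + 4*0 + 0*1 + 0*1 = 1
  c_5 = 0*1 + 0*-1 + 0*2 + 1*0 + 0*1 + 0*1 = 0
  c_6 = 1*1 + 2*-1 + 0*2 + 2*0 + 1*1 + 0*1 = 0
p = 2; digits c_i = Σ_j d_{ij}·2^j, 0 ≤ d_{ij} < 2:
  c_1 = 0
  c_2 = 1 = 1·2^0
  c_3 = 1 = 1·2^0
  c_4 = 1 = 1·2^0
  c_5 = 0
  c_6 = 0
p-restricted factor λ_0 = (0, 1, 1, 1, 0, 0)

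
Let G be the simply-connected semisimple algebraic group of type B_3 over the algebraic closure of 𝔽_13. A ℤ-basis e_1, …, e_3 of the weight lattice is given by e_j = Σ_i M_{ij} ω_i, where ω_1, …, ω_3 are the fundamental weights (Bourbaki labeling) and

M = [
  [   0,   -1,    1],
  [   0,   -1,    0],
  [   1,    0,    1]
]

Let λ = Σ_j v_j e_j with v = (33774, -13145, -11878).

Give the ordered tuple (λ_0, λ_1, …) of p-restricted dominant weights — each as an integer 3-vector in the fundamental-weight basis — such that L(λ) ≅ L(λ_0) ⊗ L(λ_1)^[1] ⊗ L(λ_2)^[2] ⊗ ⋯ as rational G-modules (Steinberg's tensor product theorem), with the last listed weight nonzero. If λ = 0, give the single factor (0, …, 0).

In the fundamental-weight basis, λ has coordinates c = M·v (v = (33774, -13145, -11878)):
  c_1 = 0·33774 + (-1)·(-13145) + (1)·(-11878) = 1267
  c_2 = 0·33774 + (-1)·(-13145) + (0)·(-11878) = 13145
  c_3 = 1·33774 + (0)·(-13145) + (1)·(-11878) = 21896
Base-13 expansion of each c_i:
  c_1 = 1267 = 6·13^0 + 6·13^1 + 7·13^2
  c_2 = 13145 = 2·13^0 + 10·13^1 + 12·13^2 + 5·13^3
  c_3 = 21896 = 4·13^0 + 7·13^1 + 12·13^2 + 9·13^3
λ_0 = (6, 2, 4)
λ_1 = (6, 10, 7)
λ_2 = (7, 12, 12)
λ_3 = (0, 5, 9)

((6, 2, 4), (6, 10, 7), (7, 12, 12), (0, 5, 9))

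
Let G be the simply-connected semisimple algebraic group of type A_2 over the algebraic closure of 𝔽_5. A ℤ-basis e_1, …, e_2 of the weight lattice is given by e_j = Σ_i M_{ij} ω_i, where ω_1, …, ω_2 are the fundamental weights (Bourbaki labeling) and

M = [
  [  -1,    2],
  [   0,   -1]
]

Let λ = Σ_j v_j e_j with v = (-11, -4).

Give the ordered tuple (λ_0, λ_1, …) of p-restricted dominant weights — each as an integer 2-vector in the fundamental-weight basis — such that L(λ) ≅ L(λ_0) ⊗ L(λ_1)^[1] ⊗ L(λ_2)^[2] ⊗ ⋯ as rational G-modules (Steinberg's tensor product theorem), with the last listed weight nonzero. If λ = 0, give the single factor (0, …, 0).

((3, 4),)

In the fundamental-weight basis, λ has coordinates c = M·v (v = (-11, -4)):
  c_1 = (-1)·(-11) + (2)·(-4) = 3
  c_2 = (0)·(-11) + (-1)·(-4) = 4
p = 5; digits c_i = Σ_j d_{ij}·5^j, 0 ≤ d_{ij} < 5:
  c_1 = 3 = 3·5^0
  c_2 = 4 = 4·5^0
λ_0 = (3, 4)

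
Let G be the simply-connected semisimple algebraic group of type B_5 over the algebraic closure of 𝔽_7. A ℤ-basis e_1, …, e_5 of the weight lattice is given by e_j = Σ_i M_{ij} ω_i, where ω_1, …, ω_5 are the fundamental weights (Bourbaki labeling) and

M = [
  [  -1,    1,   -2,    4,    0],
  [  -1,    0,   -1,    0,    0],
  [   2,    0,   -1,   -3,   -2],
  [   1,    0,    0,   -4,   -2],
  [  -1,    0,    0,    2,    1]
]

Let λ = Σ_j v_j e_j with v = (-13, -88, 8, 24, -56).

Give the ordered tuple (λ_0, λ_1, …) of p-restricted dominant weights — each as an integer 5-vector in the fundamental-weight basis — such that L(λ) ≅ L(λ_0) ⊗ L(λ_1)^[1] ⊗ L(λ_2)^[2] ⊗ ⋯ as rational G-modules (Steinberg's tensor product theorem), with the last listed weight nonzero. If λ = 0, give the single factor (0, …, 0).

((5, 5, 6, 3, 5),)

Converting to the ω-basis (c_i = row i of M dotted with v = (-13, -88, 8, 24, -56)):
  c_1 = -1*-13 + 1*-88 + -2*8 + 4*24 + 0*-56 = 5
  c_2 = -1*-13 + 0*-88 + -1*8 + 0*24 + 0*-56 = 5
  c_3 = 2*-13 + 0*-88 + -1*8 + -3*24 + -2*-56 = 6
  c_4 = 1*-13 + 0*-88 + 0*8 + -4*24 + -2*-56 = 3
  c_5 = -1*-13 + 0*-88 + 0*8 + 2*24 + 1*-56 = 5
Writing each c_i in base p = 7:
  c_1 = 5 = 5·7^0
  c_2 = 5 = 5·7^0
  c_3 = 6 = 6·7^0
  c_4 = 3 = 3·7^0
  c_5 = 5 = 5·7^0
λ_0 = (5, 5, 6, 3, 5)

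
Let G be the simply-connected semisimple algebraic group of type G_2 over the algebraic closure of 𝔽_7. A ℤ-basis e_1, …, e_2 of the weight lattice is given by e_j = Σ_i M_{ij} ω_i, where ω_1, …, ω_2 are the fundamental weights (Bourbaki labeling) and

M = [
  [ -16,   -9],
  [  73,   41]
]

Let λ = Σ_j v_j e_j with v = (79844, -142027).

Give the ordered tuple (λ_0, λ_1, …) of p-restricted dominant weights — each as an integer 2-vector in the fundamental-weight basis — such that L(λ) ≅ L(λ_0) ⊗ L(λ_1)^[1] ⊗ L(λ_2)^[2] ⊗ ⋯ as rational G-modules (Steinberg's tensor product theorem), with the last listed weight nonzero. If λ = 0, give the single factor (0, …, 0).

Change of basis e → ω: c = M·v where v = (79844, -142027):
  c_1 = -16*79844 + -9*-142027 = 739
  c_2 = 73*79844 + 41*-142027 = 5505
p = 7; digits c_i = Σ_j d_{ij}·7^j, 0 ≤ d_{ij} < 7:
  c_1 = 739 = 4·7^0 + 0·7^1 + 1·7^2 + 2·7^3
  c_2 = 5505 = 3·7^0 + 2·7^1 + 0·7^2 + 2·7^3 + 2·7^4
λ_0 = (4, 3)
λ_1 = (0, 2)
λ_2 = (1, 0)
λ_3 = (2, 2)
λ_4 = (0, 2)

((4, 3), (0, 2), (1, 0), (2, 2), (0, 2))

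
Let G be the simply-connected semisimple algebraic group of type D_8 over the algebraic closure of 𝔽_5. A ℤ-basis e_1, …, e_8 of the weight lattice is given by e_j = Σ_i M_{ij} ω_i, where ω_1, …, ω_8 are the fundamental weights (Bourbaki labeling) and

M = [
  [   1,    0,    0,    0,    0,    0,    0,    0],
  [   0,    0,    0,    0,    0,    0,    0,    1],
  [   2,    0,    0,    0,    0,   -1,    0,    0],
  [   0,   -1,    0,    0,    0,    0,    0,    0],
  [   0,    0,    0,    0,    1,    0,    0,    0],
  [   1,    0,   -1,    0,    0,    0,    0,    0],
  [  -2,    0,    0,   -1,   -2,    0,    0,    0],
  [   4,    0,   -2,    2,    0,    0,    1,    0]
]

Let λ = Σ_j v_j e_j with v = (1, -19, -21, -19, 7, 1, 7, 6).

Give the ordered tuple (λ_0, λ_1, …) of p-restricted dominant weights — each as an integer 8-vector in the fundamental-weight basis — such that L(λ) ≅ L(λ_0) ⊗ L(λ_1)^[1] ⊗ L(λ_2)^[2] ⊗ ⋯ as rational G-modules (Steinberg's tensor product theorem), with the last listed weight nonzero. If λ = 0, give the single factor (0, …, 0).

((1, 1, 1, 4, 2, 2, 3, 0), (0, 1, 0, 3, 1, 4, 0, 3))

ω-coordinates c = M·v, v = (1, -19, -21, -19, 7, 1, 7, 6):
  c_1 = 1·1 + (0)·(-19) + (0)·(-21) + (0)·(-19) + 0·7 + 0·1 + 0·7 + 0·6 = 1
  c_2 = 0·1 + (0)·(-19) + (0)·(-21) + (0)·(-19) + 0·7 + 0·1 + 0·7 + 1·6 = 6
  c_3 = 2·1 + (0)·(-19) + (0)·(-21) + (0)·(-19) + 0·7 + (-1)·(1) + 0·7 + 0·6 = 1
  c_4 = 0·1 + (-1)·(-19) + (0)·(-21) + (0)·(-19) + 0·7 + 0·1 + 0·7 + 0·6 = 19
  c_5 = 0·1 + (0)·(-19) + (0)·(-21) + (0)·(-19) + 1·7 + 0·1 + 0·7 + 0·6 = 7
  c_6 = 1·1 + (0)·(-19) + (-1)·(-21) + (0)·(-19) + 0·7 + 0·1 + 0·7 + 0·6 = 22
  c_7 = (-2)·(1) + (0)·(-19) + (0)·(-21) + (-1)·(-19) + (-2)·(7) + 0·1 + 0·7 + 0·6 = 3
  c_8 = 4·1 + (0)·(-19) + (-2)·(-21) + (2)·(-19) + 0·7 + 0·1 + 1·7 + 0·6 = 15
p = 5; digits c_i = Σ_j d_{ij}·5^j, 0 ≤ d_{ij} < 5:
  c_1 = 1 = 1·5^0
  c_2 = 6 = 1·5^0 + 1·5^1
  c_3 = 1 = 1·5^0
  c_4 = 19 = 4·5^0 + 3·5^1
  c_5 = 7 = 2·5^0 + 1·5^1
  c_6 = 22 = 2·5^0 + 4·5^1
  c_7 = 3 = 3·5^0
  c_8 = 15 = 0·5^0 + 3·5^1
p-restricted factor λ_0 = (1, 1, 1, 4, 2, 2, 3, 0)
p-restricted factor λ_1 = (0, 1, 0, 3, 1, 4, 0, 3)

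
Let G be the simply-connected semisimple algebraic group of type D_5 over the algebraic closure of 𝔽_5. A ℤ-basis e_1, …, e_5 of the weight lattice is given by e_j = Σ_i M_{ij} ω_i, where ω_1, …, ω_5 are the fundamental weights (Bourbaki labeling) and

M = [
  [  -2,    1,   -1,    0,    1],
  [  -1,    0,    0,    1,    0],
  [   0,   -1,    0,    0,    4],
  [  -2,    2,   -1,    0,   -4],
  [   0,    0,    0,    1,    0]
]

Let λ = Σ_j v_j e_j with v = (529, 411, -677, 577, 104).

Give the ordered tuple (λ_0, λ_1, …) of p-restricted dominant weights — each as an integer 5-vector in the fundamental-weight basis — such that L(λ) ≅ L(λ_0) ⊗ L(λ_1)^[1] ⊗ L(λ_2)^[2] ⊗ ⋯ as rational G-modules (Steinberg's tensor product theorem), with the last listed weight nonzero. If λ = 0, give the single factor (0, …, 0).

((4, 3, 0, 0, 2), (1, 4, 1, 0, 0), (0, 1, 0, 1, 3), (1, 0, 0, 0, 4))

Compute c_i = Σ_j M_{ij} v_j with v = (529, 411, -677, 577, 104):
  c_1 = (-2)·(529) + (1)·(411) + (-1)·(-677) + (0)·(577) + (1)·(104) = 134
  c_2 = (-1)·(529) + (0)·(411) + (0)·(-677) + (1)·(577) + (0)·(104) = 48
  c_3 = (0)·(529) + (-1)·(411) + (0)·(-677) + (0)·(577) + (4)·(104) = 5
  c_4 = (-2)·(529) + (2)·(411) + (-1)·(-677) + (0)·(577) + (-4)·(104) = 25
  c_5 = (0)·(529) + (0)·(411) + (0)·(-677) + (1)·(577) + (0)·(104) = 577
Base-5 expansion of each c_i:
  c_1 = 134 = 4·5^0 + 1·5^1 + 0·5^2 + 1·5^3
  c_2 = 48 = 3·5^0 + 4·5^1 + 1·5^2
  c_3 = 5 = 0·5^0 + 1·5^1
  c_4 = 25 = 0·5^0 + 0·5^1 + 1·5^2
  c_5 = 577 = 2·5^0 + 0·5^1 + 3·5^2 + 4·5^3
λ_0 = (4, 3, 0, 0, 2)
λ_1 = (1, 4, 1, 0, 0)
λ_2 = (0, 1, 0, 1, 3)
λ_3 = (1, 0, 0, 0, 4)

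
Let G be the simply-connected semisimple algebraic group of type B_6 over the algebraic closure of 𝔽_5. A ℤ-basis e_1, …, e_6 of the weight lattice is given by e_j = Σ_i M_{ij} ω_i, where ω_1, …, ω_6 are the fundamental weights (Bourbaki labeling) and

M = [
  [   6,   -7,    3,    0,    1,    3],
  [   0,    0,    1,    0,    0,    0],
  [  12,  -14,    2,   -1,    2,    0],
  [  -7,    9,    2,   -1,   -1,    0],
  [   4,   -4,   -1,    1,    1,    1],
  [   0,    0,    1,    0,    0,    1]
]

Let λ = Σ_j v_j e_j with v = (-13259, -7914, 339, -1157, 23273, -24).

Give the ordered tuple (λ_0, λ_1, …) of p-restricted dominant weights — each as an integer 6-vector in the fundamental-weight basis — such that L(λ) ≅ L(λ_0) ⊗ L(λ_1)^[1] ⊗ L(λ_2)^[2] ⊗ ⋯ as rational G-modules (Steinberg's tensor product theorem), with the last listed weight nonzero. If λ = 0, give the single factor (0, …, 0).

((2, 4, 4, 4, 3, 0), (2, 2, 3, 4, 4, 3), (2, 3, 2, 0, 4, 2), (0, 2, 0, 1, 2, 2))

Converting to the ω-basis (c_i = row i of M dotted with v = (-13259, -7914, 339, -1157, 23273, -24)):
  c_1 = 6*-13259 + -7*-7914 + 3*339 + 0*-1157 + 1*23273 + 3*-24 = 62
  c_2 = 0*-13259 + 0*-7914 + 1*339 + 0*-1157 + 0*23273 + 0*-24 = 339
  c_3 = 12*-13259 + -14*-7914 + 2*339 + -1*-1157 + 2*23273 + 0*-24 = 69
  c_4 = -7*-13259 + 9*-7914 + 2*339 + -1*-1157 + -1*23273 + 0*-24 = 149
  c_5 = 4*-13259 + -4*-7914 + -1*339 + 1*-1157 + 1*23273 + 1*-24 = 373
  c_6 = 0*-13259 + 0*-7914 + 1*339 + 0*-1157 + 0*23273 + 1*-24 = 315
Expand coordinatewise in base 5:
  c_1 = 62 = 2·5^0 + 2·5^1 + 2·5^2
  c_2 = 339 = 4·5^0 + 2·5^1 + 3·5^2 + 2·5^3
  c_3 = 69 = 4·5^0 + 3·5^1 + 2·5^2
  c_4 = 149 = 4·5^0 + 4·5^1 + 0·5^2 + 1·5^3
  c_5 = 373 = 3·5^0 + 4·5^1 + 4·5^2 + 2·5^3
  c_6 = 315 = 0·5^0 + 3·5^1 + 2·5^2 + 2·5^3
Factor λ_0 = (2, 4, 4, 4, 3, 0)
Factor λ_1 = (2, 2, 3, 4, 4, 3)
Factor λ_2 = (2, 3, 2, 0, 4, 2)
Factor λ_3 = (0, 2, 0, 1, 2, 2)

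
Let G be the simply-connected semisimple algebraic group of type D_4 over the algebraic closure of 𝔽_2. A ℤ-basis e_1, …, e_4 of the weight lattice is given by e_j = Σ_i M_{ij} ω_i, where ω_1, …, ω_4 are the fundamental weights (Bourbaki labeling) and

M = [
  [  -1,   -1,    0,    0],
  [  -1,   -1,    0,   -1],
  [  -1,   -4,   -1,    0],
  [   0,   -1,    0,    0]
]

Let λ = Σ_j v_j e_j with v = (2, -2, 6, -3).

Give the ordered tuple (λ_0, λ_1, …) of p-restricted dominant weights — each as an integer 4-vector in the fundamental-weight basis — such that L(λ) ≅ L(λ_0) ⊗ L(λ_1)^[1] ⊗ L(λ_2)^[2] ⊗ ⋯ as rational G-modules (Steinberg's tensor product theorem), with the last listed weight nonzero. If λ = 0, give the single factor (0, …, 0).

Compute c_i = Σ_j M_{ij} v_j with v = (2, -2, 6, -3):
  c_1 = -1*2 + -1*-2 + 0*6 + 0*-3 = 0
  c_2 = -1*2 + -1*-2 + 0*6 + -1*-3 = 3
  c_3 = -1*2 + -4*-2 + -1*6 + 0*-3 = 0
  c_4 = 0*2 + -1*-2 + 0*6 + 0*-3 = 2
Expand coordinatewise in base 2:
  c_1 = 0
  c_2 = 3 = 1·2^0 + 1·2^1
  c_3 = 0
  c_4 = 2 = 0·2^0 + 1·2^1
λ_0 = (0, 1, 0, 0)
λ_1 = (0, 1, 0, 1)

((0, 1, 0, 0), (0, 1, 0, 1))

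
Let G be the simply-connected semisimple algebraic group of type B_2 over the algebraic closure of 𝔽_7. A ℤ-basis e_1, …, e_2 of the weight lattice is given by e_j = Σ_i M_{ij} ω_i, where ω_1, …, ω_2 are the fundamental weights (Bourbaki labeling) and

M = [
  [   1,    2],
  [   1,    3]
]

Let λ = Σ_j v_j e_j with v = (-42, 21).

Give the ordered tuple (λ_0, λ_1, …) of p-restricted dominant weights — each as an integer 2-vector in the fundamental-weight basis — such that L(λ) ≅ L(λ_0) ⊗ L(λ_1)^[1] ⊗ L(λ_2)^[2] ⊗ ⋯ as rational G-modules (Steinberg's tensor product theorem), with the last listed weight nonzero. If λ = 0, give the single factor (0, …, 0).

ω-coordinates c = M·v, v = (-42, 21):
  c_1 = (1)·(-42) + 2·21 = 0
  c_2 = (1)·(-42) + 3·21 = 21
p = 7; digits c_i = Σ_j d_{ij}·7^j, 0 ≤ d_{ij} < 7:
  c_1 = 0
  c_2 = 21 = 0·7^0 + 3·7^1
p-restricted factor λ_0 = (0, 0)
p-restricted factor λ_1 = (0, 3)

((0, 0), (0, 3))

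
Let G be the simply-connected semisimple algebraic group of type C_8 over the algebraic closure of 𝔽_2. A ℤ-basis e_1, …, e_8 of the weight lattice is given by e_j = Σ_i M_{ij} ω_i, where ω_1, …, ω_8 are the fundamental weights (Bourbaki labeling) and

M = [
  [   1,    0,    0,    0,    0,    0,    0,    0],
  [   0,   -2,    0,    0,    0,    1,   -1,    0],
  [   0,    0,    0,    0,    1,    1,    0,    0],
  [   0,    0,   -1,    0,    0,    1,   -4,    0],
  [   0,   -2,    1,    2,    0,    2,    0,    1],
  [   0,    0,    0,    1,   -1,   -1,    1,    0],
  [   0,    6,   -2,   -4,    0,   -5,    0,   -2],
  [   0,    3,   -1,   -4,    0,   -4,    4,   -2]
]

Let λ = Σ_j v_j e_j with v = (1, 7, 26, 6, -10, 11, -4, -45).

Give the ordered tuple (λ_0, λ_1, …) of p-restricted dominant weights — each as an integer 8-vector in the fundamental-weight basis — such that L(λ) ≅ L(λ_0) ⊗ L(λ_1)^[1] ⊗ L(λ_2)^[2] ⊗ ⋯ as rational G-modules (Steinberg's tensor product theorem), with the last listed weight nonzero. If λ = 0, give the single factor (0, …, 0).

((1, 1, 1, 1, 1, 1, 1, 1),)

Compute c_i = Σ_j M_{ij} v_j with v = (1, 7, 26, 6, -10, 11, -4, -45):
  c_1 = 1·1 + 0·7 + 0·26 + 0·6 + (0)·(-10) + 0·11 + (0)·(-4) + (0)·(-45) = 1
  c_2 = 0·1 + (-2)·(7) + 0·26 + 0·6 + (0)·(-10) + 1·11 + (-1)·(-4) + (0)·(-45) = 1
  c_3 = 0·1 + 0·7 + 0·26 + 0·6 + (1)·(-10) + 1·11 + (0)·(-4) + (0)·(-45) = 1
  c_4 = 0·1 + 0·7 + (-1)·(26) + 0·6 + (0)·(-10) + 1·11 + (-4)·(-4) + (0)·(-45) = 1
  c_5 = 0·1 + (-2)·(7) + 1·26 + 2·6 + (0)·(-10) + 2·11 + (0)·(-4) + (1)·(-45) = 1
  c_6 = 0·1 + 0·7 + 0·26 + 1·6 + (-1)·(-10) + (-1)·(11) + (1)·(-4) + (0)·(-45) = 1
  c_7 = 0·1 + 6·7 + (-2)·(26) + (-4)·(6) + (0)·(-10) + (-5)·(11) + (0)·(-4) + (-2)·(-45) = 1
  c_8 = 0·1 + 3·7 + (-1)·(26) + (-4)·(6) + (0)·(-10) + (-4)·(11) + (4)·(-4) + (-2)·(-45) = 1
p = 2; digits c_i = Σ_j d_{ij}·2^j, 0 ≤ d_{ij} < 2:
  c_1 = 1 = 1·2^0
  c_2 = 1 = 1·2^0
  c_3 = 1 = 1·2^0
  c_4 = 1 = 1·2^0
  c_5 = 1 = 1·2^0
  c_6 = 1 = 1·2^0
  c_7 = 1 = 1·2^0
  c_8 = 1 = 1·2^0
λ_0 = (1, 1, 1, 1, 1, 1, 1, 1)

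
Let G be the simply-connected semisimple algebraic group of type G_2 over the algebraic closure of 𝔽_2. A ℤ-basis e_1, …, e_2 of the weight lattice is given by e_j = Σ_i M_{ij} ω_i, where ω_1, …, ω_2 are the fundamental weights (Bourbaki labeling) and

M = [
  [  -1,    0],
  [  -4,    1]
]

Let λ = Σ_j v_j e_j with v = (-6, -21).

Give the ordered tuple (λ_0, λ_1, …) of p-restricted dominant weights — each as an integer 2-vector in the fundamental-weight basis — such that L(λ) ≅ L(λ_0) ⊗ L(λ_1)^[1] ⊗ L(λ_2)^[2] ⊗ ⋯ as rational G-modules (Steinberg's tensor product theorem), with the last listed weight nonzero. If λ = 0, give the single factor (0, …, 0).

((0, 1), (1, 1), (1, 0))

In the fundamental-weight basis, λ has coordinates c = M·v (v = (-6, -21)):
  c_1 = -1*-6 + 0*-21 = 6
  c_2 = -4*-6 + 1*-21 = 3
Writing each c_i in base p = 2:
  c_1 = 6 = 0·2^0 + 1·2^1 + 1·2^2
  c_2 = 3 = 1·2^0 + 1·2^1
p-restricted factor λ_0 = (0, 1)
p-restricted factor λ_1 = (1, 1)
p-restricted factor λ_2 = (1, 0)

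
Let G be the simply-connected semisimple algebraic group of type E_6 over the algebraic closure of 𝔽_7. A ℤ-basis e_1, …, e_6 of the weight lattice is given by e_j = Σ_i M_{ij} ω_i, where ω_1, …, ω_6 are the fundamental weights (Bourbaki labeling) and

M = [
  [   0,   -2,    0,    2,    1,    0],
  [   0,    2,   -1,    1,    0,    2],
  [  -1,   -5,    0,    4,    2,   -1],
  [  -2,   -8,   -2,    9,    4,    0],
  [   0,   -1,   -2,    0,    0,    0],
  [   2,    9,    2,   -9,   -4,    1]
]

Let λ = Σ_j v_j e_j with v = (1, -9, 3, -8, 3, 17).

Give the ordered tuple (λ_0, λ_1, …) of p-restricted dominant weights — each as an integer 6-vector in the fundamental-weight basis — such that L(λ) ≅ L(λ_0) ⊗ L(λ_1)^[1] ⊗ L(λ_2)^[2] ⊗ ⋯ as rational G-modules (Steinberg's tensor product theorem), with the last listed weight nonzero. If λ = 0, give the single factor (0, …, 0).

((5, 5, 1, 4, 3, 4),)

ω-coordinates c = M·v, v = (1, -9, 3, -8, 3, 17):
  c_1 = 0·1 + (-2)·(-9) + 0·3 + (2)·(-8) + 1·3 + 0·17 = 5
  c_2 = 0·1 + (2)·(-9) + (-1)·(3) + (1)·(-8) + 0·3 + 2·17 = 5
  c_3 = (-1)·(1) + (-5)·(-9) + 0·3 + (4)·(-8) + 2·3 + (-1)·(17) = 1
  c_4 = (-2)·(1) + (-8)·(-9) + (-2)·(3) + (9)·(-8) + 4·3 + 0·17 = 4
  c_5 = 0·1 + (-1)·(-9) + (-2)·(3) + (0)·(-8) + 0·3 + 0·17 = 3
  c_6 = 2·1 + (9)·(-9) + 2·3 + (-9)·(-8) + (-4)·(3) + 1·17 = 4
Expand coordinatewise in base 7:
  c_1 = 5 = 5·7^0
  c_2 = 5 = 5·7^0
  c_3 = 1 = 1·7^0
  c_4 = 4 = 4·7^0
  c_5 = 3 = 3·7^0
  c_6 = 4 = 4·7^0
Factor λ_0 = (5, 5, 1, 4, 3, 4)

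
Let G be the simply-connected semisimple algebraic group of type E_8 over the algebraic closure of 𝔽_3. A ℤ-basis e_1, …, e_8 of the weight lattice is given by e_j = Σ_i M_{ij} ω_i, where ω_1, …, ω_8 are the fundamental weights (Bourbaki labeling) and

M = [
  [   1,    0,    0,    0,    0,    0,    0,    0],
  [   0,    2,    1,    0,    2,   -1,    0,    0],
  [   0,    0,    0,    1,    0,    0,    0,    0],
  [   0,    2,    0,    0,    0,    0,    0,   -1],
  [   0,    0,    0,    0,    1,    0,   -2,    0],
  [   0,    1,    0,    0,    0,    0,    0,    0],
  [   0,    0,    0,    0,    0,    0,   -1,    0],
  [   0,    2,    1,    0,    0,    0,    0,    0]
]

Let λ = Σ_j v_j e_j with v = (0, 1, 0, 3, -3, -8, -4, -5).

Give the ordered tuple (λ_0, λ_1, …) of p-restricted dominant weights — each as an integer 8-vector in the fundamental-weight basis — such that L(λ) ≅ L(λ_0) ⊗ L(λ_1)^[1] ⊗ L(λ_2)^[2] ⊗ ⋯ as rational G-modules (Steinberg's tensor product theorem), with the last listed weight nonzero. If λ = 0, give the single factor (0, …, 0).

((0, 1, 0, 1, 2, 1, 1, 2), (0, 1, 1, 2, 1, 0, 1, 0))

Change of basis e → ω: c = M·v where v = (0, 1, 0, 3, -3, -8, -4, -5):
  c_1 = 1·0 + 0·1 + 0·0 + 0·3 + (0)·(-3) + (0)·(-8) + (0)·(-4) + (0)·(-5) = 0
  c_2 = 0·0 + 2·1 + 1·0 + 0·3 + (2)·(-3) + (-1)·(-8) + (0)·(-4) + (0)·(-5) = 4
  c_3 = 0·0 + 0·1 + 0·0 + 1·3 + (0)·(-3) + (0)·(-8) + (0)·(-4) + (0)·(-5) = 3
  c_4 = 0·0 + 2·1 + 0·0 + 0·3 + (0)·(-3) + (0)·(-8) + (0)·(-4) + (-1)·(-5) = 7
  c_5 = 0·0 + 0·1 + 0·0 + 0·3 + (1)·(-3) + (0)·(-8) + (-2)·(-4) + (0)·(-5) = 5
  c_6 = 0·0 + 1·1 + 0·0 + 0·3 + (0)·(-3) + (0)·(-8) + (0)·(-4) + (0)·(-5) = 1
  c_7 = 0·0 + 0·1 + 0·0 + 0·3 + (0)·(-3) + (0)·(-8) + (-1)·(-4) + (0)·(-5) = 4
  c_8 = 0·0 + 2·1 + 1·0 + 0·3 + (0)·(-3) + (0)·(-8) + (0)·(-4) + (0)·(-5) = 2
p = 3; digits c_i = Σ_j d_{ij}·3^j, 0 ≤ d_{ij} < 3:
  c_1 = 0
  c_2 = 4 = 1·3^0 + 1·3^1
  c_3 = 3 = 0·3^0 + 1·3^1
  c_4 = 7 = 1·3^0 + 2·3^1
  c_5 = 5 = 2·3^0 + 1·3^1
  c_6 = 1 = 1·3^0
  c_7 = 4 = 1·3^0 + 1·3^1
  c_8 = 2 = 2·3^0
λ_0 = (0, 1, 0, 1, 2, 1, 1, 2)
λ_1 = (0, 1, 1, 2, 1, 0, 1, 0)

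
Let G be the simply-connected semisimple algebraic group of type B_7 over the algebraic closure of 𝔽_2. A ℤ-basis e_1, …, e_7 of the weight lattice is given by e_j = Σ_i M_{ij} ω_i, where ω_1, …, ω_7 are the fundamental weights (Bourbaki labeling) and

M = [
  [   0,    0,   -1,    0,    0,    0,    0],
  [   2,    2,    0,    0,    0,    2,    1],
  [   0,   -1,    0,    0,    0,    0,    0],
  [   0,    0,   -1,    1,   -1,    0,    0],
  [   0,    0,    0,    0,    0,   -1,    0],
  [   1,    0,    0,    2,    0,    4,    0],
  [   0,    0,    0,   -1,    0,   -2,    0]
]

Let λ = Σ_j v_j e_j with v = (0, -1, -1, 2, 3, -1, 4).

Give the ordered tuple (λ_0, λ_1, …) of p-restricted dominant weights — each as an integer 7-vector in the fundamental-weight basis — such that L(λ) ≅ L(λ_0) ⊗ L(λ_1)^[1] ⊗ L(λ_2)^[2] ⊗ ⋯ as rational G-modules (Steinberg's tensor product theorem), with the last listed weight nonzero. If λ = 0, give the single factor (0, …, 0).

((1, 0, 1, 0, 1, 0, 0),)

Compute c_i = Σ_j M_{ij} v_j with v = (0, -1, -1, 2, 3, -1, 4):
  c_1 = (0)·(0) + (0)·(-1) + (-1)·(-1) + (0)·(2) + (0)·(3) + (0)·(-1) + (0)·(4) = 1
  c_2 = (2)·(0) + (2)·(-1) + (0)·(-1) + (0)·(2) + (0)·(3) + (2)·(-1) + (1)·(4) = 0
  c_3 = (0)·(0) + (-1)·(-1) + (0)·(-1) + (0)·(2) + (0)·(3) + (0)·(-1) + (0)·(4) = 1
  c_4 = (0)·(0) + (0)·(-1) + (-1)·(-1) + (1)·(2) + (-1)·(3) + (0)·(-1) + (0)·(4) = 0
  c_5 = (0)·(0) + (0)·(-1) + (0)·(-1) + (0)·(2) + (0)·(3) + (-1)·(-1) + (0)·(4) = 1
  c_6 = (1)·(0) + (0)·(-1) + (0)·(-1) + (2)·(2) + (0)·(3) + (4)·(-1) + (0)·(4) = 0
  c_7 = (0)·(0) + (0)·(-1) + (0)·(-1) + (-1)·(2) + (0)·(3) + (-2)·(-1) + (0)·(4) = 0
Expand coordinatewise in base 2:
  c_1 = 1 = 1·2^0
  c_2 = 0
  c_3 = 1 = 1·2^0
  c_4 = 0
  c_5 = 1 = 1·2^0
  c_6 = 0
  c_7 = 0
p-restricted factor λ_0 = (1, 0, 1, 0, 1, 0, 0)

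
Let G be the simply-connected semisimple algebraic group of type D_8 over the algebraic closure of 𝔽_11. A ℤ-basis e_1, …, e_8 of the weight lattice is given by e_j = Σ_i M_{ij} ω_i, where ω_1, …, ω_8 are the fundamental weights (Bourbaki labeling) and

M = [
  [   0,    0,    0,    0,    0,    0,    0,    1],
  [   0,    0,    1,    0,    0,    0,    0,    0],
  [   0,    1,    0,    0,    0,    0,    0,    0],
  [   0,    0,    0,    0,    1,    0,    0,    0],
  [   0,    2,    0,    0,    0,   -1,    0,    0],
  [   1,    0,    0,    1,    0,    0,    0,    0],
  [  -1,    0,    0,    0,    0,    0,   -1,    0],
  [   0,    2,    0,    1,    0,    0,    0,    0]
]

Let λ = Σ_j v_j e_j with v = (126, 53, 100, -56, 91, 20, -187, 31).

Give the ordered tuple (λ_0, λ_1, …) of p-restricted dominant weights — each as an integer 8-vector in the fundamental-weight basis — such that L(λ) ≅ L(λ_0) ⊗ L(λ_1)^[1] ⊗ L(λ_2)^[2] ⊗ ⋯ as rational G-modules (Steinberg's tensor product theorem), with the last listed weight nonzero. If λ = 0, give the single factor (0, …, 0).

((9, 1, 9, 3, 9, 4, 6, 6), (2, 9, 4, 8, 7, 6, 5, 4))

ω-coordinates c = M·v, v = (126, 53, 100, -56, 91, 20, -187, 31):
  c_1 = 0·126 + 0·53 + 0·100 + (0)·(-56) + 0·91 + 0·20 + (0)·(-187) + 1·31 = 31
  c_2 = 0·126 + 0·53 + 1·100 + (0)·(-56) + 0·91 + 0·20 + (0)·(-187) + 0·31 = 100
  c_3 = 0·126 + 1·53 + 0·100 + (0)·(-56) + 0·91 + 0·20 + (0)·(-187) + 0·31 = 53
  c_4 = 0·126 + 0·53 + 0·100 + (0)·(-56) + 1·91 + 0·20 + (0)·(-187) + 0·31 = 91
  c_5 = 0·126 + 2·53 + 0·100 + (0)·(-56) + 0·91 + (-1)·(20) + (0)·(-187) + 0·31 = 86
  c_6 = 1·126 + 0·53 + 0·100 + (1)·(-56) + 0·91 + 0·20 + (0)·(-187) + 0·31 = 70
  c_7 = (-1)·(126) + 0·53 + 0·100 + (0)·(-56) + 0·91 + 0·20 + (-1)·(-187) + 0·31 = 61
  c_8 = 0·126 + 2·53 + 0·100 + (1)·(-56) + 0·91 + 0·20 + (0)·(-187) + 0·31 = 50
p = 11; digits c_i = Σ_j d_{ij}·11^j, 0 ≤ d_{ij} < 11:
  c_1 = 31 = 9·11^0 + 2·11^1
  c_2 = 100 = 1·11^0 + 9·11^1
  c_3 = 53 = 9·11^0 + 4·11^1
  c_4 = 91 = 3·11^0 + 8·11^1
  c_5 = 86 = 9·11^0 + 7·11^1
  c_6 = 70 = 4·11^0 + 6·11^1
  c_7 = 61 = 6·11^0 + 5·11^1
  c_8 = 50 = 6·11^0 + 4·11^1
p-restricted factor λ_0 = (9, 1, 9, 3, 9, 4, 6, 6)
p-restricted factor λ_1 = (2, 9, 4, 8, 7, 6, 5, 4)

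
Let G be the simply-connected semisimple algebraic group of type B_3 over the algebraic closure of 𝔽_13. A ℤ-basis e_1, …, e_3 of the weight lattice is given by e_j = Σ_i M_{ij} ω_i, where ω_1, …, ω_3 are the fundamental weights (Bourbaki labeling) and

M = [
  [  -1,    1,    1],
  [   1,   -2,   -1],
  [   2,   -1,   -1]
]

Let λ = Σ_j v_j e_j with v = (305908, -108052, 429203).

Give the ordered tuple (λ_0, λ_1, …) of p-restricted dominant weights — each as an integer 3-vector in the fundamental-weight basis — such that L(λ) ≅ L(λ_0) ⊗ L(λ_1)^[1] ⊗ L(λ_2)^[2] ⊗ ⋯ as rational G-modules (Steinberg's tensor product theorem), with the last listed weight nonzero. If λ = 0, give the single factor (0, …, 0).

((7, 2, 11), (2, 2, 11), (12, 3, 3), (6, 3, 2), (0, 3, 10))

Change of basis e → ω: c = M·v where v = (305908, -108052, 429203):
  c_1 = (-1)·(305908) + (1)·(-108052) + (1)·(429203) = 15243
  c_2 = (1)·(305908) + (-2)·(-108052) + (-1)·(429203) = 92809
  c_3 = (2)·(305908) + (-1)·(-108052) + (-1)·(429203) = 290665
p = 13; digits c_i = Σ_j d_{ij}·13^j, 0 ≤ d_{ij} < 13:
  c_1 = 15243 = 7·13^0 + 2·13^1 + 12·13^2 + 6·13^3
  c_2 = 92809 = 2·13^0 + 2·13^1 + 3·13^2 + 3·13^3 + 3·13^4
  c_3 = 290665 = 11·13^0 + 11·13^1 + 3·13^2 + 2·13^3 + 10·13^4
p-restricted factor λ_0 = (7, 2, 11)
p-restricted factor λ_1 = (2, 2, 11)
p-restricted factor λ_2 = (12, 3, 3)
p-restricted factor λ_3 = (6, 3, 2)
p-restricted factor λ_4 = (0, 3, 10)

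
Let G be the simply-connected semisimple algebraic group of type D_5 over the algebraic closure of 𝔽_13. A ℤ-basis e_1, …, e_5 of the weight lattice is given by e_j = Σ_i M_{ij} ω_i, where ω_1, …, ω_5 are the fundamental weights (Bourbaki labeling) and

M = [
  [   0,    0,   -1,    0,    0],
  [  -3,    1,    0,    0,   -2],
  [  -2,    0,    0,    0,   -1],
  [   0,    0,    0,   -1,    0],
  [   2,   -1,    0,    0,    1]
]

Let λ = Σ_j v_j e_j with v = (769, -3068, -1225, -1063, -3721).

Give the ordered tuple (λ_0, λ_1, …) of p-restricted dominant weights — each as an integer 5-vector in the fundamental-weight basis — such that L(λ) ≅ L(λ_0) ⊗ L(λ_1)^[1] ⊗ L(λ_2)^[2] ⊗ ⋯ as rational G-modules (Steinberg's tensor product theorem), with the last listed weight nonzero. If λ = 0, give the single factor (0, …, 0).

In the fundamental-weight basis, λ has coordinates c = M·v (v = (769, -3068, -1225, -1063, -3721)):
  c_1 = 0*769 + 0*-3068 + -1*-1225 + 0*-1063 + 0*-3721 = 1225
  c_2 = -3*769 + 1*-3068 + 0*-1225 + 0*-1063 + -2*-3721 = 2067
  c_3 = -2*769 + 0*-3068 + 0*-1225 + 0*-1063 + -1*-3721 = 2183
  c_4 = 0*769 + 0*-3068 + 0*-1225 + -1*-1063 + 0*-3721 = 1063
  c_5 = 2*769 + -1*-3068 + 0*-1225 + 0*-1063 + 1*-3721 = 885
Base-13 expansion of each c_i:
  c_1 = 1225 = 3·13^0 + 3·13^1 + 7·13^2
  c_2 = 2067 = 0·13^0 + 3·13^1 + 12·13^2
  c_3 = 2183 = 12·13^0 + 11·13^1 + 12·13^2
  c_4 = 1063 = 10·13^0 + 3·13^1 + 6·13^2
  c_5 = 885 = 1·13^0 + 3·13^1 + 5·13^2
p-restricted factor λ_0 = (3, 0, 12, 10, 1)
p-restricted factor λ_1 = (3, 3, 11, 3, 3)
p-restricted factor λ_2 = (7, 12, 12, 6, 5)

((3, 0, 12, 10, 1), (3, 3, 11, 3, 3), (7, 12, 12, 6, 5))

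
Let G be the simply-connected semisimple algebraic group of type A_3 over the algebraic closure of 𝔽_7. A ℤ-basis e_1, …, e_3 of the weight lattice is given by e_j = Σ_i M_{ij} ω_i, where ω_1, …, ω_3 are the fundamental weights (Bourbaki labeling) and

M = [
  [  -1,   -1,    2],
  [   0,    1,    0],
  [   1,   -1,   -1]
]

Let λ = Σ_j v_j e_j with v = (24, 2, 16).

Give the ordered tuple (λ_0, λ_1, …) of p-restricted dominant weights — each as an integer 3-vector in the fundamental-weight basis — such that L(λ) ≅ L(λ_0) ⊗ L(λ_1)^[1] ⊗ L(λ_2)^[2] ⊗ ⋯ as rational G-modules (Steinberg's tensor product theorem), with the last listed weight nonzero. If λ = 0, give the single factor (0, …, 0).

Change of basis e → ω: c = M·v where v = (24, 2, 16):
  c_1 = -1*24 + -1*2 + 2*16 = 6
  c_2 = 0*24 + 1*2 + 0*16 = 2
  c_3 = 1*24 + -1*2 + -1*16 = 6
p = 7; digits c_i = Σ_j d_{ij}·7^j, 0 ≤ d_{ij} < 7:
  c_1 = 6 = 6·7^0
  c_2 = 2 = 2·7^0
  c_3 = 6 = 6·7^0
Factor λ_0 = (6, 2, 6)

((6, 2, 6),)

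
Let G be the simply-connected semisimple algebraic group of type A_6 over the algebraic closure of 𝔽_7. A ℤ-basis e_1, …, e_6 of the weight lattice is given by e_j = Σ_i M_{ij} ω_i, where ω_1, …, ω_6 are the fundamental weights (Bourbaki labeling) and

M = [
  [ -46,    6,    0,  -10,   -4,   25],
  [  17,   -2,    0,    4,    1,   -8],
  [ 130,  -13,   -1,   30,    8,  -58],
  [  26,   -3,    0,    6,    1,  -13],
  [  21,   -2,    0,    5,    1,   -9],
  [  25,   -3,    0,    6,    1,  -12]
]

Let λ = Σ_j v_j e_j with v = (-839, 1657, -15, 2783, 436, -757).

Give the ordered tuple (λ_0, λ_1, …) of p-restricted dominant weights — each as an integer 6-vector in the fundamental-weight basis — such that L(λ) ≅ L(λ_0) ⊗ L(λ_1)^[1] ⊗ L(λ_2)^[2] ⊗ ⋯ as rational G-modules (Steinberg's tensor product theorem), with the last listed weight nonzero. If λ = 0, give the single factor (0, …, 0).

Change of basis e → ω: c = M·v where v = (-839, 1657, -15, 2783, 436, -757):
  c_1 = (-46)·(-839) + (6)·(1657) + (0)·(-15) + (-10)·(2783) + (-4)·(436) + (25)·(-757) = 37
  c_2 = (17)·(-839) + (-2)·(1657) + (0)·(-15) + (4)·(2783) + (1)·(436) + (-8)·(-757) = 47
  c_3 = (130)·(-839) + (-13)·(1657) + (-1)·(-15) + (30)·(2783) + (8)·(436) + (-58)·(-757) = 288
  c_4 = (26)·(-839) + (-3)·(1657) + (0)·(-15) + (6)·(2783) + (1)·(436) + (-13)·(-757) = 190
  c_5 = (21)·(-839) + (-2)·(1657) + (0)·(-15) + (5)·(2783) + (1)·(436) + (-9)·(-757) = 231
  c_6 = (25)·(-839) + (-3)·(1657) + (0)·(-15) + (6)·(2783) + (1)·(436) + (-12)·(-757) = 272
Base-7 expansion of each c_i:
  c_1 = 37 = 2·7^0 + 5·7^1
  c_2 = 47 = 5·7^0 + 6·7^1
  c_3 = 288 = 1·7^0 + 6·7^1 + 5·7^2
  c_4 = 190 = 1·7^0 + 6·7^1 + 3·7^2
  c_5 = 231 = 0·7^0 + 5·7^1 + 4·7^2
  c_6 = 272 = 6·7^0 + 3·7^1 + 5·7^2
p-restricted factor λ_0 = (2, 5, 1, 1, 0, 6)
p-restricted factor λ_1 = (5, 6, 6, 6, 5, 3)
p-restricted factor λ_2 = (0, 0, 5, 3, 4, 5)

((2, 5, 1, 1, 0, 6), (5, 6, 6, 6, 5, 3), (0, 0, 5, 3, 4, 5))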